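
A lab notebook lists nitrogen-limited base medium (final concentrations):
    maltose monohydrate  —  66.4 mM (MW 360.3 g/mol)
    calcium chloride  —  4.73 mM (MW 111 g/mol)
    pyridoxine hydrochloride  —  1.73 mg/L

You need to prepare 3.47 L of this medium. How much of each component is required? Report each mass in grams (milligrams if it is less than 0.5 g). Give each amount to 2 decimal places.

Working volume: 3.47 L.
maltose monohydrate: 66.4 mmol/L × 360.3 g/mol × 3.47 L ÷ 1000 = 83.02 g
calcium chloride: 4.73 mmol/L × 111 g/mol × 3.47 L ÷ 1000 = 1.82 g
pyridoxine hydrochloride: 1.73 mg/L × 3.47 L = 6.00 mg

maltose monohydrate 83.02 g; calcium chloride 1.82 g; pyridoxine hydrochloride 6.00 mg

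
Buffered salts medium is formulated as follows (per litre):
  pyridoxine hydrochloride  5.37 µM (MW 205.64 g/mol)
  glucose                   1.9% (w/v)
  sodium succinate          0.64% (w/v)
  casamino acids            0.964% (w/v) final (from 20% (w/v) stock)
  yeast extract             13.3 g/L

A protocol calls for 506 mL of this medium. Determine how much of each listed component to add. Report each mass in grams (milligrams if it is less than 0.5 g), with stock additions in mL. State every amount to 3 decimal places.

pyridoxine hydrochloride 0.559 mg; glucose 9.614 g; sodium succinate 3.238 g; casamino acids 24.389 mL; yeast extract 6.730 g

Target volume = 506 mL = 0.506 L.
pyridoxine hydrochloride: 5.37 µmol/L × 205.64 g/mol × 0.506 L ÷ 1000 = 0.559 mg
glucose: 1.9% w/v = 19 g/L → 19 × 0.506 L = 9.614 g
sodium succinate: 0.64% w/v = 6.4 g/L → 6.4 × 0.506 L = 3.238 g
casamino acids: dilute stock: 0.964% ÷ 20% × 506 mL = 24.389 mL
yeast extract: 13.3 g/L × 0.506 L = 6.730 g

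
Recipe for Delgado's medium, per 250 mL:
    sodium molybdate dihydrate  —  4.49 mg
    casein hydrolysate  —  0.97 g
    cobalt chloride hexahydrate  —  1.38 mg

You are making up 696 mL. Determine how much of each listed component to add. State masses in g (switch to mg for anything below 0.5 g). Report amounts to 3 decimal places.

Scale factor = 696 mL / 250 mL = 2.784.
sodium molybdate dihydrate: 4.49 mg × (696 mL / 250 mL) = 12.500 mg
casein hydrolysate: 0.97 g × (696 mL / 250 mL) = 2.700 g
cobalt chloride hexahydrate: 1.38 mg × (696 mL / 250 mL) = 3.842 mg

sodium molybdate dihydrate 12.500 mg; casein hydrolysate 2.700 g; cobalt chloride hexahydrate 3.842 mg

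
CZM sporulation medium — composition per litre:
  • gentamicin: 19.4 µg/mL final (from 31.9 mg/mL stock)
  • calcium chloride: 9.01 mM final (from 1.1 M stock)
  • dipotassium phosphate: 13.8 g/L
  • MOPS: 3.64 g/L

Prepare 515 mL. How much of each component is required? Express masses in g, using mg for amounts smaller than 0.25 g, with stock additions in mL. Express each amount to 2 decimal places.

gentamicin 0.31 mL; calcium chloride 4.22 mL; dipotassium phosphate 7.11 g; MOPS 1.87 g

Working volume: 515 mL = 0.515 L.
gentamicin: dilute stock: 19.4 µg/mL × 515 mL ÷ 31900 µg/mL = 0.31 mL
calcium chloride: dilute stock: 9.01 mM × 515 mL ÷ 1100 mM = 4.22 mL
dipotassium phosphate: 13.8 g/L × 0.515 L = 7.11 g
MOPS: 3.64 g/L × 0.515 L = 1.87 g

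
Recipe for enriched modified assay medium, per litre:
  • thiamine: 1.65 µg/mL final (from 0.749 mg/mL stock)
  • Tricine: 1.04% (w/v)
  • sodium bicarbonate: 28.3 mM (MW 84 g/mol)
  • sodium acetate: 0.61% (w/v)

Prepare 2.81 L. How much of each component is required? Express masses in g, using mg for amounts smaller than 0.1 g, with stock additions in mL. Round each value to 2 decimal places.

Working volume: 2.81 L.
thiamine: dilute stock: 1.65 µg/mL × 2810 mL ÷ 749 µg/mL = 6.19 mL
Tricine: 1.04% w/v = 10.4 g/L → 10.4 × 2.81 L = 29.22 g
sodium bicarbonate: 28.3 mmol/L × 84 g/mol × 2.81 L ÷ 1000 = 6.68 g
sodium acetate: 0.61 g per 100 mL × 2810 mL ÷ 100 = 17.14 g

thiamine 6.19 mL; Tricine 29.22 g; sodium bicarbonate 6.68 g; sodium acetate 17.14 g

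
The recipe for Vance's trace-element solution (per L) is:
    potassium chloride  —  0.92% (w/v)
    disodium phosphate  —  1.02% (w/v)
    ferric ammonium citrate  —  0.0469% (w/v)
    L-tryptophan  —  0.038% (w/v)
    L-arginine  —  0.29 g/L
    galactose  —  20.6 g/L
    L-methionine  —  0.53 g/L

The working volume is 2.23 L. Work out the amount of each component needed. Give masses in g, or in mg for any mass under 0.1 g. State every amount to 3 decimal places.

Scale factor relative to 1 L: 2.23.
potassium chloride: 0.92 g per 100 mL × 2230 mL ÷ 100 = 20.516 g
disodium phosphate: 1.02 g per 100 mL × 2230 mL ÷ 100 = 22.746 g
ferric ammonium citrate: 0.0469% w/v = 0.469 g/L → 0.469 × 2.23 L = 1.046 g
L-tryptophan: 0.038% w/v = 0.38 g/L → 0.38 × 2.23 L = 0.847 g
L-arginine: 0.29 g/L × 2.23 L = 0.647 g
galactose: 20.6 g/L × 2.23 L = 45.938 g
L-methionine: 0.53 g/L × 2.23 L = 1.182 g

potassium chloride 20.516 g; disodium phosphate 22.746 g; ferric ammonium citrate 1.046 g; L-tryptophan 0.847 g; L-arginine 0.647 g; galactose 45.938 g; L-methionine 1.182 g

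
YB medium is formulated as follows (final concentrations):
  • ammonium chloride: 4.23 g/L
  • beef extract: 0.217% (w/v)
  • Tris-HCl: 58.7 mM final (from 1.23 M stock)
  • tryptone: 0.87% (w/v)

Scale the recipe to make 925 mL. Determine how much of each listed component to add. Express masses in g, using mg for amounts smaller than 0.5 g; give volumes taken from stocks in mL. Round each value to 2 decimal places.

ammonium chloride 3.91 g; beef extract 2.01 g; Tris-HCl 44.14 mL; tryptone 8.05 g

Target volume = 925 mL = 0.925 L.
ammonium chloride: 4.23 g/L × 0.925 L = 3.91 g
beef extract: 0.217% w/v = 2.17 g/L → 2.17 × 0.925 L = 2.01 g
Tris-HCl: V = C2·V2/C1 = 58.7 mM × 925 mL ÷ 1230 mM = 44.14 mL
tryptone: 0.87 g per 100 mL × 925 mL ÷ 100 = 8.05 g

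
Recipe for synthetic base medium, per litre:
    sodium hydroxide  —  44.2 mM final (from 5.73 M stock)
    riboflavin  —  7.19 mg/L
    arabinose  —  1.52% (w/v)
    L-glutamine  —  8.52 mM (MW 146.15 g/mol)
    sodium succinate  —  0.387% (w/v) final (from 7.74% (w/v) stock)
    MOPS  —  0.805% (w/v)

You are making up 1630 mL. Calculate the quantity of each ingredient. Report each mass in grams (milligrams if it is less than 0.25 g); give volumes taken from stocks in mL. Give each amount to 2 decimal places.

sodium hydroxide 12.57 mL; riboflavin 11.72 mg; arabinose 24.78 g; L-glutamine 2.03 g; sodium succinate 81.50 mL; MOPS 13.12 g

Target volume = 1630 mL = 1.63 L.
sodium hydroxide: C1V1 = C2V2 → 44.2 mM × 1630 mL ÷ 5730 mM = 12.57 mL
riboflavin: 7.19 mg/L × 1.63 L = 11.72 mg
arabinose: 1.52 g per 100 mL × 1630 mL ÷ 100 = 24.78 g
L-glutamine: 8.52 mmol/L × 146.15 g/mol × 1.63 L ÷ 1000 = 2.03 g
sodium succinate: V = C2·V2/C1 = 0.387% ÷ 7.74% × 1630 mL = 81.50 mL
MOPS: 0.805% w/v = 8.05 g/L → 8.05 × 1.63 L = 13.12 g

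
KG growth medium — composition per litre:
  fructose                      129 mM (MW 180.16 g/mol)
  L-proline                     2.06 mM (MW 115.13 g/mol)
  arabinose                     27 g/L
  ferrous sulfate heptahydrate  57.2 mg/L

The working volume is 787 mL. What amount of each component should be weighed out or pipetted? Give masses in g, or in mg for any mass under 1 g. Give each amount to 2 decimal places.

fructose 18.29 g; L-proline 186.65 mg; arabinose 21.25 g; ferrous sulfate heptahydrate 45.02 mg

Target volume = 787 mL = 0.787 L.
fructose: 129 mmol/L × 180.16 g/mol × 0.787 L ÷ 1000 = 18.29 g
L-proline: 2.06 mmol/L × 115.13 mg/mmol × 0.787 L = 186.65 mg
arabinose: 27 g/L × 0.787 L = 21.25 g
ferrous sulfate heptahydrate: 57.2 mg/L × 0.787 L = 45.02 mg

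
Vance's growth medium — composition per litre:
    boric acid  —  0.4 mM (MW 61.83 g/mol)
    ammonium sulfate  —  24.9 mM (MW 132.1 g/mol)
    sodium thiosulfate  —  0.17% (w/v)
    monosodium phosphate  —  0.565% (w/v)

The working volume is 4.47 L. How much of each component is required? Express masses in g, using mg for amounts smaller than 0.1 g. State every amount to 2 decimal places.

boric acid 0.11 g; ammonium sulfate 14.70 g; sodium thiosulfate 7.60 g; monosodium phosphate 25.26 g

Working volume: 4.47 L.
boric acid: 0.4 mmol/L × 61.83 g/mol × 4.47 L ÷ 1000 = 0.11 g
ammonium sulfate: 24.9 mmol/L × 132.1 g/mol × 4.47 L ÷ 1000 = 14.70 g
sodium thiosulfate: 0.17 g per 100 mL × 4470 mL ÷ 100 = 7.60 g
monosodium phosphate: 0.565% w/v = 5.65 g/L → 5.65 × 4.47 L = 25.26 g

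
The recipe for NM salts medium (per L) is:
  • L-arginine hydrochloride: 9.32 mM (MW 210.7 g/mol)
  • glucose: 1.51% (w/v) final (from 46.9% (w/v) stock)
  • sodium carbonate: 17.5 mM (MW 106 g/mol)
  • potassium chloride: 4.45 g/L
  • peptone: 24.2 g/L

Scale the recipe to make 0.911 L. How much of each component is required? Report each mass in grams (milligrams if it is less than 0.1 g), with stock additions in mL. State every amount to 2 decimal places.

Scale factor relative to 1 L: 0.911.
L-arginine hydrochloride: 9.32 mmol/L × 210.7 g/mol × 0.911 L ÷ 1000 = 1.79 g
glucose: C1V1 = C2V2 → 1.51% ÷ 46.9% × 911 mL = 29.33 mL
sodium carbonate: 17.5 mmol/L × 106 g/mol × 0.911 L ÷ 1000 = 1.69 g
potassium chloride: 4.45 g/L × 0.911 L = 4.05 g
peptone: 24.2 g/L × 0.911 L = 22.05 g

L-arginine hydrochloride 1.79 g; glucose 29.33 mL; sodium carbonate 1.69 g; potassium chloride 4.05 g; peptone 22.05 g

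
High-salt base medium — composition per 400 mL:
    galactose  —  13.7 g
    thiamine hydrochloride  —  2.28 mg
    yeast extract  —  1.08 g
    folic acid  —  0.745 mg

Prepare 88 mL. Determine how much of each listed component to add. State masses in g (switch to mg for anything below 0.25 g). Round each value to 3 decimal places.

galactose 3.014 g; thiamine hydrochloride 0.502 mg; yeast extract 237.600 mg; folic acid 0.164 mg

Scale factor = 88 mL / 400 mL = 0.22.
galactose: 13.7 g × (88 mL / 400 mL) = 3.014 g
thiamine hydrochloride: 2.28 mg × (88 mL / 400 mL) = 0.502 mg
yeast extract: 1.08 g × (88 mL / 400 mL) = 0.2376 g = 237.600 mg
folic acid: 0.745 mg × (88 mL / 400 mL) = 0.164 mg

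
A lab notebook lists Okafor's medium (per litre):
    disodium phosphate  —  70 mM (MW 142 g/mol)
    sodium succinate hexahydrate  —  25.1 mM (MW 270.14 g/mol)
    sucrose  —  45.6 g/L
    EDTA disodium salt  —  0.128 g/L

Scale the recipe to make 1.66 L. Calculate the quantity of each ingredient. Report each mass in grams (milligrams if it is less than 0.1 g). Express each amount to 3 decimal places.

Scale factor relative to 1 L: 1.66.
disodium phosphate: 70 mmol/L × 142 g/mol × 1.66 L ÷ 1000 = 16.500 g
sodium succinate hexahydrate: 25.1 mmol/L × 270.14 g/mol × 1.66 L ÷ 1000 = 11.256 g
sucrose: 45.6 g/L × 1.66 L = 75.696 g
EDTA disodium salt: 0.128 g/L × 1.66 L = 0.212 g

disodium phosphate 16.500 g; sodium succinate hexahydrate 11.256 g; sucrose 75.696 g; EDTA disodium salt 0.212 g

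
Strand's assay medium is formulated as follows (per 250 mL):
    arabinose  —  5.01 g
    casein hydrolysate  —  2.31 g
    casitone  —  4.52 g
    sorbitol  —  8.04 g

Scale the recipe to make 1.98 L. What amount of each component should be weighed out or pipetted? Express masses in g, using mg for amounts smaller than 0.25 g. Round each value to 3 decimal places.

arabinose 39.679 g; casein hydrolysate 18.295 g; casitone 35.798 g; sorbitol 63.677 g

Scale factor = 1980 mL / 250 mL = 7.92.
arabinose: 5.01 g × (1980 mL / 250 mL) = 39.679 g
casein hydrolysate: 2.31 g × (1980 mL / 250 mL) = 18.295 g
casitone: 4.52 g × (1980 mL / 250 mL) = 35.798 g
sorbitol: 8.04 g × (1980 mL / 250 mL) = 63.677 g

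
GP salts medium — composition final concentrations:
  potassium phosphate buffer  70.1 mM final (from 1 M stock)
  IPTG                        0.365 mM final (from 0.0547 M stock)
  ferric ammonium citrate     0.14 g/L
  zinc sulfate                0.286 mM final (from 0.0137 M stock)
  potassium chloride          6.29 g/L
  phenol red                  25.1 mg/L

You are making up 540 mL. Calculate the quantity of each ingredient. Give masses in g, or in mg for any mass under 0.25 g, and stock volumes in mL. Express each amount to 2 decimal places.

Working volume: 540 mL = 0.54 L.
potassium phosphate buffer: C1V1 = C2V2 → 70.1 mM × 540 mL ÷ 1000 mM = 37.85 mL
IPTG: C1V1 = C2V2 → 0.365 mM × 540 mL ÷ 54.7 mM = 3.60 mL
ferric ammonium citrate: 0.14 g/L × 0.54 L = 0.0756 g = 75.60 mg
zinc sulfate: V = C2·V2/C1 = 0.286 mM × 540 mL ÷ 13.7 mM = 11.27 mL
potassium chloride: 6.29 g/L × 0.54 L = 3.40 g
phenol red: 25.1 mg/L × 0.54 L = 13.55 mg

potassium phosphate buffer 37.85 mL; IPTG 3.60 mL; ferric ammonium citrate 75.60 mg; zinc sulfate 11.27 mL; potassium chloride 3.40 g; phenol red 13.55 mg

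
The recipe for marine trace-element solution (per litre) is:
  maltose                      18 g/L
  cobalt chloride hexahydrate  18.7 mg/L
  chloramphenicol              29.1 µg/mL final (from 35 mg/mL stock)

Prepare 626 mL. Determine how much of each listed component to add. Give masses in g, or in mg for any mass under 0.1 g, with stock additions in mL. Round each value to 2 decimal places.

maltose 11.27 g; cobalt chloride hexahydrate 11.71 mg; chloramphenicol 0.52 mL

Scale factor relative to 1 L: 0.626.
maltose: 18 g/L × 0.626 L = 11.27 g
cobalt chloride hexahydrate: 18.7 mg/L × 0.626 L = 11.71 mg
chloramphenicol: C1V1 = C2V2 → 29.1 µg/mL × 626 mL ÷ 35000 µg/mL = 0.52 mL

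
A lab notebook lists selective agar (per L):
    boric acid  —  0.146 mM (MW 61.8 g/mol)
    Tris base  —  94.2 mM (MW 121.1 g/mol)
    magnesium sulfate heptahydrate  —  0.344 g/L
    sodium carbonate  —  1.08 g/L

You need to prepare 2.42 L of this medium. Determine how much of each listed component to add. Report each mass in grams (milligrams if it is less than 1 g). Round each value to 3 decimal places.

boric acid 21.835 mg; Tris base 27.606 g; magnesium sulfate heptahydrate 832.480 mg; sodium carbonate 2.614 g

Working volume: 2.42 L.
boric acid: 0.146 mmol/L × 61.8 mg/mmol × 2.42 L = 21.835 mg
Tris base: 94.2 mmol/L × 121.1 g/mol × 2.42 L ÷ 1000 = 27.606 g
magnesium sulfate heptahydrate: 0.344 g/L × 2.42 L = 0.83248 g = 832.480 mg
sodium carbonate: 1.08 g/L × 2.42 L = 2.614 g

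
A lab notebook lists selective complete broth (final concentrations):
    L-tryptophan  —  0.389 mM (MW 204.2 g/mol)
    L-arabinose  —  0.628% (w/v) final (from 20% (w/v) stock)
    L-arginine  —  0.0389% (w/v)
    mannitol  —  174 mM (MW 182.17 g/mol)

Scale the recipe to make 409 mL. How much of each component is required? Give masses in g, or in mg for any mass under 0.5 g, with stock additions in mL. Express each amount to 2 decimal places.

Scale factor relative to 1 L: 0.409.
L-tryptophan: 0.389 mmol/L × 204.2 mg/mmol × 0.409 L = 32.49 mg
L-arabinose: C1V1 = C2V2 → 0.628% ÷ 20% × 409 mL = 12.84 mL
L-arginine: 0.0389 g per 100 mL × 409 mL ÷ 100 = 0.159101 g = 159.10 mg
mannitol: 174 mmol/L × 182.17 g/mol × 0.409 L ÷ 1000 = 12.96 g

L-tryptophan 32.49 mg; L-arabinose 12.84 mL; L-arginine 159.10 mg; mannitol 12.96 g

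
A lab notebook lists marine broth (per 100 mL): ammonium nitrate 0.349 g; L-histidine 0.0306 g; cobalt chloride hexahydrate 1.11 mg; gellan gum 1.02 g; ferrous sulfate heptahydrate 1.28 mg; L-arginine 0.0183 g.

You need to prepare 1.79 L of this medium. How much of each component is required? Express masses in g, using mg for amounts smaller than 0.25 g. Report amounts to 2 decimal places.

ammonium nitrate 6.25 g; L-histidine 0.55 g; cobalt chloride hexahydrate 19.87 mg; gellan gum 18.26 g; ferrous sulfate heptahydrate 22.91 mg; L-arginine 0.33 g

Scale factor = 1790 mL / 100 mL = 17.9.
ammonium nitrate: 0.349 g × (1790 mL / 100 mL) = 6.25 g
L-histidine: 0.0306 g × (1790 mL / 100 mL) = 0.55 g
cobalt chloride hexahydrate: 1.11 mg × (1790 mL / 100 mL) = 19.87 mg
gellan gum: 1.02 g × (1790 mL / 100 mL) = 18.26 g
ferrous sulfate heptahydrate: 1.28 mg × (1790 mL / 100 mL) = 22.91 mg
L-arginine: 0.0183 g × (1790 mL / 100 mL) = 0.33 g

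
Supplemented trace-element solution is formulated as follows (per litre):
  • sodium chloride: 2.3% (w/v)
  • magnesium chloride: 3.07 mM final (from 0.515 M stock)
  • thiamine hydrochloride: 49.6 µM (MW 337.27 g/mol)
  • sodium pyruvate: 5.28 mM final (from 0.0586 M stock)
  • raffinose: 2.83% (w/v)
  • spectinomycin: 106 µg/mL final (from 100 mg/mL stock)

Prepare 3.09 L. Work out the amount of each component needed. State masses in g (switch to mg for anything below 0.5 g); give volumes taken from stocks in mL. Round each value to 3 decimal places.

sodium chloride 71.070 g; magnesium chloride 18.420 mL; thiamine hydrochloride 51.691 mg; sodium pyruvate 278.416 mL; raffinose 87.447 g; spectinomycin 3.275 mL

Working volume: 3.09 L.
sodium chloride: 2.3% w/v = 23 g/L → 23 × 3.09 L = 71.070 g
magnesium chloride: V = C2·V2/C1 = 3.07 mM × 3090 mL ÷ 515 mM = 18.420 mL
thiamine hydrochloride: 49.6 µmol/L × 337.27 g/mol × 3.09 L ÷ 1000 = 51.691 mg
sodium pyruvate: C1V1 = C2V2 → 5.28 mM × 3090 mL ÷ 58.6 mM = 278.416 mL
raffinose: 2.83 g per 100 mL × 3090 mL ÷ 100 = 87.447 g
spectinomycin: C1V1 = C2V2 → 106 µg/mL × 3090 mL ÷ 100000 µg/mL = 3.275 mL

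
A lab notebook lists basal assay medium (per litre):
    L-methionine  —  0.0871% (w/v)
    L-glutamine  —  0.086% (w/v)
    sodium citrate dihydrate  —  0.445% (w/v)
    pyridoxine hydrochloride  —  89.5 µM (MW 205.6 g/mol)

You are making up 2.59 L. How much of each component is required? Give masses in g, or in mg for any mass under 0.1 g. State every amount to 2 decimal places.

L-methionine 2.26 g; L-glutamine 2.23 g; sodium citrate dihydrate 11.53 g; pyridoxine hydrochloride 47.66 mg

Scale factor relative to 1 L: 2.59.
L-methionine: 0.0871% w/v = 0.871 g/L → 0.871 × 2.59 L = 2.26 g
L-glutamine: 0.086% w/v = 0.86 g/L → 0.86 × 2.59 L = 2.23 g
sodium citrate dihydrate: 0.445% w/v = 4.45 g/L → 4.45 × 2.59 L = 11.53 g
pyridoxine hydrochloride: 89.5 µmol/L × 205.6 g/mol × 2.59 L ÷ 1000 = 47.66 mg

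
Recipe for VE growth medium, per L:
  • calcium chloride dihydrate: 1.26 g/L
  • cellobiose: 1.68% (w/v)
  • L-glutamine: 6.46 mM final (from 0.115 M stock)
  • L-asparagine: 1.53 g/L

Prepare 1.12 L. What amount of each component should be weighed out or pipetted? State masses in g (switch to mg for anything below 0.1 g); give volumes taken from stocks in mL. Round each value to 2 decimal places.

calcium chloride dihydrate 1.41 g; cellobiose 18.82 g; L-glutamine 62.91 mL; L-asparagine 1.71 g

Scale factor relative to 1 L: 1.12.
calcium chloride dihydrate: 1.26 g/L × 1.12 L = 1.41 g
cellobiose: 1.68% w/v = 16.8 g/L → 16.8 × 1.12 L = 18.82 g
L-glutamine: dilute stock: 6.46 mM × 1120 mL ÷ 115 mM = 62.91 mL
L-asparagine: 1.53 g/L × 1.12 L = 1.71 g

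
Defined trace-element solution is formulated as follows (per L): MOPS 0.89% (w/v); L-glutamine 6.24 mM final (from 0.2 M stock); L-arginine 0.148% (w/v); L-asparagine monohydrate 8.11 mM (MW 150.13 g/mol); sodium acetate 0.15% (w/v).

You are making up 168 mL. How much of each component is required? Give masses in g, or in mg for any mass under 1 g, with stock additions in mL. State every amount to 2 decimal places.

Working volume: 168 mL = 0.168 L.
MOPS: 0.89 g per 100 mL × 168 mL ÷ 100 = 1.50 g
L-glutamine: dilute stock: 6.24 mM × 168 mL ÷ 200 mM = 5.24 mL
L-arginine: 0.148 g per 100 mL × 168 mL ÷ 100 = 0.24864 g = 248.64 mg
L-asparagine monohydrate: 8.11 mmol/L × 150.13 mg/mmol × 0.168 L = 204.55 mg
sodium acetate: 0.15% w/v = 1.5 g/L → 1.5 × 0.168 L = 0.252 g = 252.00 mg

MOPS 1.50 g; L-glutamine 5.24 mL; L-arginine 248.64 mg; L-asparagine monohydrate 204.55 mg; sodium acetate 252.00 mg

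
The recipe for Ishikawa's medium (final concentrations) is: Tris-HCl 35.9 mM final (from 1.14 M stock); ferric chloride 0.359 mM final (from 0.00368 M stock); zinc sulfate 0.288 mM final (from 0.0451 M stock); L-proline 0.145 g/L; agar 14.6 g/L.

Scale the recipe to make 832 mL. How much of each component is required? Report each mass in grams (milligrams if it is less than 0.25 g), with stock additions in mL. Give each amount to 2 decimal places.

Tris-HCl 26.20 mL; ferric chloride 81.17 mL; zinc sulfate 5.31 mL; L-proline 120.64 mg; agar 12.15 g

Working volume: 832 mL = 0.832 L.
Tris-HCl: C1V1 = C2V2 → 35.9 mM × 832 mL ÷ 1140 mM = 26.20 mL
ferric chloride: dilute stock: 0.359 mM × 832 mL ÷ 3.68 mM = 81.17 mL
zinc sulfate: V = C2·V2/C1 = 0.288 mM × 832 mL ÷ 45.1 mM = 5.31 mL
L-proline: 0.145 g/L × 0.832 L = 0.12064 g = 120.64 mg
agar: 14.6 g/L × 0.832 L = 12.15 g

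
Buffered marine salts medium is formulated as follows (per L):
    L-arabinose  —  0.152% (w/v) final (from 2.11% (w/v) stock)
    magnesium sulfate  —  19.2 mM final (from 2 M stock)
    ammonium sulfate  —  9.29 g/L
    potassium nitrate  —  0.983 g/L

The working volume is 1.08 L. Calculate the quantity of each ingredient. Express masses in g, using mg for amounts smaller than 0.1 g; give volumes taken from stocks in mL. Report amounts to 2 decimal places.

L-arabinose 77.80 mL; magnesium sulfate 10.37 mL; ammonium sulfate 10.03 g; potassium nitrate 1.06 g

Scale factor relative to 1 L: 1.08.
L-arabinose: C1V1 = C2V2 → 0.152% ÷ 2.11% × 1080 mL = 77.80 mL
magnesium sulfate: dilute stock: 19.2 mM × 1080 mL ÷ 2000 mM = 10.37 mL
ammonium sulfate: 9.29 g/L × 1.08 L = 10.03 g
potassium nitrate: 0.983 g/L × 1.08 L = 1.06 g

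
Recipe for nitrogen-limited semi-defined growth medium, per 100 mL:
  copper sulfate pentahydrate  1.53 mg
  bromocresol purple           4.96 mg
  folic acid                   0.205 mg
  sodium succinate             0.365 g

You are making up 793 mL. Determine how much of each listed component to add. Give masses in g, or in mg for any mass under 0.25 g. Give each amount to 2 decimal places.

Ratio of target to recipe volume: 793 / 100 = 7.93.
copper sulfate pentahydrate: 1.53 mg × (793 mL / 100 mL) = 12.13 mg
bromocresol purple: 4.96 mg × (793 mL / 100 mL) = 39.33 mg
folic acid: 0.205 mg × (793 mL / 100 mL) = 1.63 mg
sodium succinate: 0.365 g × (793 mL / 100 mL) = 2.89 g

copper sulfate pentahydrate 12.13 mg; bromocresol purple 39.33 mg; folic acid 1.63 mg; sodium succinate 2.89 g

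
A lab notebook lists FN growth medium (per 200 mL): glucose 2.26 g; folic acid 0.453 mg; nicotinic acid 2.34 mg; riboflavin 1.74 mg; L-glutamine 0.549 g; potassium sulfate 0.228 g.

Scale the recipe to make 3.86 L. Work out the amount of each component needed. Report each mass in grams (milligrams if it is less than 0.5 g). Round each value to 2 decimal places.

Scale factor = 3860 mL / 200 mL = 19.3.
glucose: 2.26 g × (3860 mL / 200 mL) = 43.62 g
folic acid: 0.453 mg × (3860 mL / 200 mL) = 8.74 mg
nicotinic acid: 2.34 mg × (3860 mL / 200 mL) = 45.16 mg
riboflavin: 1.74 mg × (3860 mL / 200 mL) = 33.58 mg
L-glutamine: 0.549 g × (3860 mL / 200 mL) = 10.60 g
potassium sulfate: 0.228 g × (3860 mL / 200 mL) = 4.40 g

glucose 43.62 g; folic acid 8.74 mg; nicotinic acid 45.16 mg; riboflavin 33.58 mg; L-glutamine 10.60 g; potassium sulfate 4.40 g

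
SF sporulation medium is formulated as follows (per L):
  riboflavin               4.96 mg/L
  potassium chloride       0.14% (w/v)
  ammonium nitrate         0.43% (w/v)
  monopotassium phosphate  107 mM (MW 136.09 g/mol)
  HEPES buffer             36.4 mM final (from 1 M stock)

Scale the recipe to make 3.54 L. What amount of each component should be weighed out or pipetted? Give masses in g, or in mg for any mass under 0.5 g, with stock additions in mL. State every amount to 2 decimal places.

Working volume: 3.54 L.
riboflavin: 4.96 mg/L × 3.54 L = 17.56 mg
potassium chloride: 0.14% w/v = 1.4 g/L → 1.4 × 3.54 L = 4.96 g
ammonium nitrate: 0.43% w/v = 4.3 g/L → 4.3 × 3.54 L = 15.22 g
monopotassium phosphate: 107 mmol/L × 136.09 g/mol × 3.54 L ÷ 1000 = 51.55 g
HEPES buffer: V = C2·V2/C1 = 36.4 mM × 3540 mL ÷ 1000 mM = 128.86 mL

riboflavin 17.56 mg; potassium chloride 4.96 g; ammonium nitrate 15.22 g; monopotassium phosphate 51.55 g; HEPES buffer 128.86 mL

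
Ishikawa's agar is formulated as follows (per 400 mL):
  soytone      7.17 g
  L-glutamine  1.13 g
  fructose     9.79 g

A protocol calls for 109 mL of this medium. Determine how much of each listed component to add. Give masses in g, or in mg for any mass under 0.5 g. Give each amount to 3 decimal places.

Ratio of target to recipe volume: 109 / 400 = 0.2725.
soytone: 7.17 g × (109 mL / 400 mL) = 1.954 g
L-glutamine: 1.13 g × (109 mL / 400 mL) = 0.307925 g = 307.925 mg
fructose: 9.79 g × (109 mL / 400 mL) = 2.668 g

soytone 1.954 g; L-glutamine 307.925 mg; fructose 2.668 g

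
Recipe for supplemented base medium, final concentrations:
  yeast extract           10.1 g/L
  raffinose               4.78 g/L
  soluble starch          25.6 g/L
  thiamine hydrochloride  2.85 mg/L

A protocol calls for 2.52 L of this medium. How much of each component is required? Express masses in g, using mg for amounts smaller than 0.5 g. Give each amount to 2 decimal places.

Working volume: 2.52 L.
yeast extract: 10.1 g/L × 2.52 L = 25.45 g
raffinose: 4.78 g/L × 2.52 L = 12.05 g
soluble starch: 25.6 g/L × 2.52 L = 64.51 g
thiamine hydrochloride: 2.85 mg/L × 2.52 L = 7.18 mg

yeast extract 25.45 g; raffinose 12.05 g; soluble starch 64.51 g; thiamine hydrochloride 7.18 mg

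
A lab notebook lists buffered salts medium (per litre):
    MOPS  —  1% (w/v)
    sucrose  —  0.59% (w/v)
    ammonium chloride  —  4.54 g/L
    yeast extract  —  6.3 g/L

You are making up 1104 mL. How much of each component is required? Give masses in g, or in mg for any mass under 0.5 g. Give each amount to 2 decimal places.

MOPS 11.04 g; sucrose 6.51 g; ammonium chloride 5.01 g; yeast extract 6.96 g

Working volume: 1104 mL = 1.104 L.
MOPS: 1 g per 100 mL × 1104 mL ÷ 100 = 11.04 g
sucrose: 0.59% w/v = 5.9 g/L → 5.9 × 1.104 L = 6.51 g
ammonium chloride: 4.54 g/L × 1.104 L = 5.01 g
yeast extract: 6.3 g/L × 1.104 L = 6.96 g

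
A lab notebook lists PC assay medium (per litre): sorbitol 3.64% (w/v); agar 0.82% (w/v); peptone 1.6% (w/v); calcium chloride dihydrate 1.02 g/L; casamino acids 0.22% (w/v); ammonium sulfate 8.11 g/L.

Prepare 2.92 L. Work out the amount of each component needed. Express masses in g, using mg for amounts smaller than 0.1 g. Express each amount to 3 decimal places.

Scale factor relative to 1 L: 2.92.
sorbitol: 3.64 g per 100 mL × 2920 mL ÷ 100 = 106.288 g
agar: 0.82 g per 100 mL × 2920 mL ÷ 100 = 23.944 g
peptone: 1.6 g per 100 mL × 2920 mL ÷ 100 = 46.720 g
calcium chloride dihydrate: 1.02 g/L × 2.92 L = 2.978 g
casamino acids: 0.22% w/v = 2.2 g/L → 2.2 × 2.92 L = 6.424 g
ammonium sulfate: 8.11 g/L × 2.92 L = 23.681 g

sorbitol 106.288 g; agar 23.944 g; peptone 46.720 g; calcium chloride dihydrate 2.978 g; casamino acids 6.424 g; ammonium sulfate 23.681 g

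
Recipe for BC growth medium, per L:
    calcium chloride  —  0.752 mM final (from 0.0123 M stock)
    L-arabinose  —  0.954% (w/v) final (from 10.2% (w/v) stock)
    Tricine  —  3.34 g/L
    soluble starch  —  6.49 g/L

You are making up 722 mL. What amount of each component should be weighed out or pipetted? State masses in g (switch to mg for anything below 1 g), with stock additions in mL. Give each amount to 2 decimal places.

calcium chloride 44.14 mL; L-arabinose 67.53 mL; Tricine 2.41 g; soluble starch 4.69 g

Scale factor relative to 1 L: 0.722.
calcium chloride: C1V1 = C2V2 → 0.752 mM × 722 mL ÷ 12.3 mM = 44.14 mL
L-arabinose: C1V1 = C2V2 → 0.954% ÷ 10.2% × 722 mL = 67.53 mL
Tricine: 3.34 g/L × 0.722 L = 2.41 g
soluble starch: 6.49 g/L × 0.722 L = 4.69 g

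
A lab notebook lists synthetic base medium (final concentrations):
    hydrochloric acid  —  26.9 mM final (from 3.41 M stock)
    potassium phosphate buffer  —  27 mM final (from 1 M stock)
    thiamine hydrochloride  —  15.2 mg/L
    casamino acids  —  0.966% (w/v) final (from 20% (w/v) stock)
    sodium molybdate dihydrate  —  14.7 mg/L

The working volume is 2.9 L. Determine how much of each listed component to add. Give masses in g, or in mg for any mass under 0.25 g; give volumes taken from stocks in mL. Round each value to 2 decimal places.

hydrochloric acid 22.88 mL; potassium phosphate buffer 78.30 mL; thiamine hydrochloride 44.08 mg; casamino acids 140.07 mL; sodium molybdate dihydrate 42.63 mg

Working volume: 2.9 L.
hydrochloric acid: C1V1 = C2V2 → 26.9 mM × 2900 mL ÷ 3410 mM = 22.88 mL
potassium phosphate buffer: C1V1 = C2V2 → 27 mM × 2900 mL ÷ 1000 mM = 78.30 mL
thiamine hydrochloride: 15.2 mg/L × 2.9 L = 44.08 mg
casamino acids: C1V1 = C2V2 → 0.966% ÷ 20% × 2900 mL = 140.07 mL
sodium molybdate dihydrate: 14.7 mg/L × 2.9 L = 42.63 mg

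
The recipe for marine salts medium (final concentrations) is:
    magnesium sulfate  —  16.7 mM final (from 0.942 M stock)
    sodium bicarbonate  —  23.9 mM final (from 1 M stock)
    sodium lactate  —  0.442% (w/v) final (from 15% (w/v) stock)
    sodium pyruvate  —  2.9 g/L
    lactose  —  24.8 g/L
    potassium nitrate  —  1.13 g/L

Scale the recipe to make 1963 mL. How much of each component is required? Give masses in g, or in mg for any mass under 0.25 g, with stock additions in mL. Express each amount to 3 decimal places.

magnesium sulfate 34.801 mL; sodium bicarbonate 46.916 mL; sodium lactate 57.843 mL; sodium pyruvate 5.693 g; lactose 48.682 g; potassium nitrate 2.218 g

Scale factor relative to 1 L: 1.963.
magnesium sulfate: C1V1 = C2V2 → 16.7 mM × 1963 mL ÷ 942 mM = 34.801 mL
sodium bicarbonate: C1V1 = C2V2 → 23.9 mM × 1963 mL ÷ 1000 mM = 46.916 mL
sodium lactate: V = C2·V2/C1 = 0.442% ÷ 15% × 1963 mL = 57.843 mL
sodium pyruvate: 2.9 g/L × 1.963 L = 5.693 g
lactose: 24.8 g/L × 1.963 L = 48.682 g
potassium nitrate: 1.13 g/L × 1.963 L = 2.218 g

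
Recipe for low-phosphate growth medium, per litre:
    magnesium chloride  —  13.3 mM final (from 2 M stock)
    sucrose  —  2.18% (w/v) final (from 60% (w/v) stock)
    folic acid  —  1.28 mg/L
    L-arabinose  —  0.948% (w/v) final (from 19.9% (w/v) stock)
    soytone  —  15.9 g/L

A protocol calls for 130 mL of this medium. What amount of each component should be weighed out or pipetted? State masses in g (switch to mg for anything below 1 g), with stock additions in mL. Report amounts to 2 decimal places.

magnesium chloride 0.86 mL; sucrose 4.72 mL; folic acid 0.17 mg; L-arabinose 6.19 mL; soytone 2.07 g

Working volume: 130 mL = 0.13 L.
magnesium chloride: V = C2·V2/C1 = 13.3 mM × 130 mL ÷ 2000 mM = 0.86 mL
sucrose: V = C2·V2/C1 = 2.18% ÷ 60% × 130 mL = 4.72 mL
folic acid: 1.28 mg/L × 0.13 L = 0.17 mg
L-arabinose: V = C2·V2/C1 = 0.948% ÷ 19.9% × 130 mL = 6.19 mL
soytone: 15.9 g/L × 0.13 L = 2.07 g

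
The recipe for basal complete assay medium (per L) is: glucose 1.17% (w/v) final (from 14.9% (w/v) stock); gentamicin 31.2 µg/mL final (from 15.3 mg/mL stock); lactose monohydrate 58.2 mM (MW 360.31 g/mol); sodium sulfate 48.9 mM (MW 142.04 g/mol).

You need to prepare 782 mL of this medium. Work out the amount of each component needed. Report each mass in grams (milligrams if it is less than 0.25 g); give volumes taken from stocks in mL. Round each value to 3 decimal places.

glucose 61.405 mL; gentamicin 1.595 mL; lactose monohydrate 16.399 g; sodium sulfate 5.432 g

Working volume: 782 mL = 0.782 L.
glucose: dilute stock: 1.17% ÷ 14.9% × 782 mL = 61.405 mL
gentamicin: dilute stock: 31.2 µg/mL × 782 mL ÷ 15300 µg/mL = 1.595 mL
lactose monohydrate: 58.2 mmol/L × 360.31 g/mol × 0.782 L ÷ 1000 = 16.399 g
sodium sulfate: 48.9 mmol/L × 142.04 g/mol × 0.782 L ÷ 1000 = 5.432 g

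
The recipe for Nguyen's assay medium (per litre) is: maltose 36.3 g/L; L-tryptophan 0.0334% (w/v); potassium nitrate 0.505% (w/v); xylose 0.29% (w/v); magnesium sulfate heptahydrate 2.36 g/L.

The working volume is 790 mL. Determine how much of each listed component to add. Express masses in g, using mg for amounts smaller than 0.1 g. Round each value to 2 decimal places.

Scale factor relative to 1 L: 0.79.
maltose: 36.3 g/L × 0.79 L = 28.68 g
L-tryptophan: 0.0334% w/v = 0.334 g/L → 0.334 × 0.79 L = 0.26 g
potassium nitrate: 0.505% w/v = 5.05 g/L → 5.05 × 0.79 L = 3.99 g
xylose: 0.29 g per 100 mL × 790 mL ÷ 100 = 2.29 g
magnesium sulfate heptahydrate: 2.36 g/L × 0.79 L = 1.86 g

maltose 28.68 g; L-tryptophan 0.26 g; potassium nitrate 3.99 g; xylose 2.29 g; magnesium sulfate heptahydrate 1.86 g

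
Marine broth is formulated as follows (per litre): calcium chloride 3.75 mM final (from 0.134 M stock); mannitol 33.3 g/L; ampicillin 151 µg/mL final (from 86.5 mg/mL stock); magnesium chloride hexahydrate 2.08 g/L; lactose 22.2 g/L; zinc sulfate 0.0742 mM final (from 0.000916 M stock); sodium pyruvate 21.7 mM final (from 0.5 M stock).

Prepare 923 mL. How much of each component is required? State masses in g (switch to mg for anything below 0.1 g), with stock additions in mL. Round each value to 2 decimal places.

calcium chloride 25.83 mL; mannitol 30.74 g; ampicillin 1.61 mL; magnesium chloride hexahydrate 1.92 g; lactose 20.49 g; zinc sulfate 74.77 mL; sodium pyruvate 40.06 mL

Working volume: 923 mL = 0.923 L.
calcium chloride: dilute stock: 3.75 mM × 923 mL ÷ 134 mM = 25.83 mL
mannitol: 33.3 g/L × 0.923 L = 30.74 g
ampicillin: dilute stock: 151 µg/mL × 923 mL ÷ 86500 µg/mL = 1.61 mL
magnesium chloride hexahydrate: 2.08 g/L × 0.923 L = 1.92 g
lactose: 22.2 g/L × 0.923 L = 20.49 g
zinc sulfate: dilute stock: 0.0742 mM × 923 mL ÷ 0.916 mM = 74.77 mL
sodium pyruvate: C1V1 = C2V2 → 21.7 mM × 923 mL ÷ 500 mM = 40.06 mL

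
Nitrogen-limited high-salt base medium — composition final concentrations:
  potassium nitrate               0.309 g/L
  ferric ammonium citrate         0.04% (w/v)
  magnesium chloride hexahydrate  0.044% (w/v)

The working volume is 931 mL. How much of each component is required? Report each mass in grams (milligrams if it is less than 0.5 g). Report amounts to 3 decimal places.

potassium nitrate 287.679 mg; ferric ammonium citrate 372.400 mg; magnesium chloride hexahydrate 409.640 mg

Target volume = 931 mL = 0.931 L.
potassium nitrate: 0.309 g/L × 0.931 L = 0.287679 g = 287.679 mg
ferric ammonium citrate: 0.04% w/v = 0.4 g/L → 0.4 × 0.931 L = 0.3724 g = 372.400 mg
magnesium chloride hexahydrate: 0.044% w/v = 0.44 g/L → 0.44 × 0.931 L = 0.40964 g = 409.640 mg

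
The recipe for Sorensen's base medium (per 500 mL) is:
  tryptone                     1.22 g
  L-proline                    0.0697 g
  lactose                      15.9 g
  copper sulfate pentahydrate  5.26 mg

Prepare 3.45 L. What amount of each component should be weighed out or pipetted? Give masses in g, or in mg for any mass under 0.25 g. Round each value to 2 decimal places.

Scale factor = 3450 mL / 500 mL = 6.9.
tryptone: 1.22 g × (3450 mL / 500 mL) = 8.42 g
L-proline: 0.0697 g × (3450 mL / 500 mL) = 0.48 g
lactose: 15.9 g × (3450 mL / 500 mL) = 109.71 g
copper sulfate pentahydrate: 5.26 mg × (3450 mL / 500 mL) = 36.29 mg

tryptone 8.42 g; L-proline 0.48 g; lactose 109.71 g; copper sulfate pentahydrate 36.29 mg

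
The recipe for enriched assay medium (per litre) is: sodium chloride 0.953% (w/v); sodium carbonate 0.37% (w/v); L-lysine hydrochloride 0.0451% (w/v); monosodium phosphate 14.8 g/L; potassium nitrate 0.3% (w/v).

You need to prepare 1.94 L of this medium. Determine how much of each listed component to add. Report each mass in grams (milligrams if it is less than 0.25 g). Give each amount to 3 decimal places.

Scale factor relative to 1 L: 1.94.
sodium chloride: 0.953 g per 100 mL × 1940 mL ÷ 100 = 18.488 g
sodium carbonate: 0.37 g per 100 mL × 1940 mL ÷ 100 = 7.178 g
L-lysine hydrochloride: 0.0451% w/v = 0.451 g/L → 0.451 × 1.94 L = 0.875 g
monosodium phosphate: 14.8 g/L × 1.94 L = 28.712 g
potassium nitrate: 0.3 g per 100 mL × 1940 mL ÷ 100 = 5.820 g

sodium chloride 18.488 g; sodium carbonate 7.178 g; L-lysine hydrochloride 0.875 g; monosodium phosphate 28.712 g; potassium nitrate 5.820 g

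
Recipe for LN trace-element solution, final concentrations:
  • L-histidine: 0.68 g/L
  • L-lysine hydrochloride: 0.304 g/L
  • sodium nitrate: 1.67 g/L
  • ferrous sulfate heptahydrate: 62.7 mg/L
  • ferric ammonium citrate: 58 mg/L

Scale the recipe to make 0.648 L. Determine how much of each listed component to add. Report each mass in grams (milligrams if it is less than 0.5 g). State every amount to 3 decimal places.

L-histidine 440.640 mg; L-lysine hydrochloride 196.992 mg; sodium nitrate 1.082 g; ferrous sulfate heptahydrate 40.630 mg; ferric ammonium citrate 37.584 mg

Scale factor relative to 1 L: 0.648.
L-histidine: 0.68 g/L × 0.648 L = 0.44064 g = 440.640 mg
L-lysine hydrochloride: 0.304 g/L × 0.648 L = 0.196992 g = 196.992 mg
sodium nitrate: 1.67 g/L × 0.648 L = 1.082 g
ferrous sulfate heptahydrate: 62.7 mg/L × 0.648 L = 40.630 mg
ferric ammonium citrate: 58 mg/L × 0.648 L = 37.584 mg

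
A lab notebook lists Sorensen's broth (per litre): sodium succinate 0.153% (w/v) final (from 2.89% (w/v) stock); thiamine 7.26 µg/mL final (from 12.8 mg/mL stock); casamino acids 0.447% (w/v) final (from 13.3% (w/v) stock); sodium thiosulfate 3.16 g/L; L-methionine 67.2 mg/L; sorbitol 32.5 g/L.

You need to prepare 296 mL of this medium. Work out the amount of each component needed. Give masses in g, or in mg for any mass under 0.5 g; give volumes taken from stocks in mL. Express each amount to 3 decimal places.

sodium succinate 15.671 mL; thiamine 0.168 mL; casamino acids 9.948 mL; sodium thiosulfate 0.935 g; L-methionine 19.891 mg; sorbitol 9.620 g

Scale factor relative to 1 L: 0.296.
sodium succinate: dilute stock: 0.153% ÷ 2.89% × 296 mL = 15.671 mL
thiamine: V = C2·V2/C1 = 7.26 µg/mL × 296 mL ÷ 12800 µg/mL = 0.168 mL
casamino acids: dilute stock: 0.447% ÷ 13.3% × 296 mL = 9.948 mL
sodium thiosulfate: 3.16 g/L × 0.296 L = 0.935 g
L-methionine: 67.2 mg/L × 0.296 L = 19.891 mg
sorbitol: 32.5 g/L × 0.296 L = 9.620 g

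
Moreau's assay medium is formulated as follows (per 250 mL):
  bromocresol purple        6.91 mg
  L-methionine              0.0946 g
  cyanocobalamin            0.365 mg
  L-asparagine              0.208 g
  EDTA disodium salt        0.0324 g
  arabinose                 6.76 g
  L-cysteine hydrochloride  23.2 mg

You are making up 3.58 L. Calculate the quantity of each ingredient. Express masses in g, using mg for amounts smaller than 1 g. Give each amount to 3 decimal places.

bromocresol purple 98.951 mg; L-methionine 1.355 g; cyanocobalamin 5.227 mg; L-asparagine 2.979 g; EDTA disodium salt 463.968 mg; arabinose 96.803 g; L-cysteine hydrochloride 332.224 mg

Ratio of target to recipe volume: 3580 / 250 = 14.32.
bromocresol purple: 6.91 mg × (3580 mL / 250 mL) = 98.951 mg
L-methionine: 0.0946 g × (3580 mL / 250 mL) = 1.355 g
cyanocobalamin: 0.365 mg × (3580 mL / 250 mL) = 5.227 mg
L-asparagine: 0.208 g × (3580 mL / 250 mL) = 2.979 g
EDTA disodium salt: 0.0324 g × (3580 mL / 250 mL) = 0.463968 g = 463.968 mg
arabinose: 6.76 g × (3580 mL / 250 mL) = 96.803 g
L-cysteine hydrochloride: 23.2 mg × (3580 mL / 250 mL) = 332.224 mg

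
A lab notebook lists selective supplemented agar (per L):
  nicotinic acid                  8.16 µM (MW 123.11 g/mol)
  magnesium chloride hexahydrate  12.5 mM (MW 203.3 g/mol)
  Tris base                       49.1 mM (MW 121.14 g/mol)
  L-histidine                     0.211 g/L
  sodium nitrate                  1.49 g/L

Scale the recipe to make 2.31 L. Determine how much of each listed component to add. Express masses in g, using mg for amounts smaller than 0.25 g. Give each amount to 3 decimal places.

Scale factor relative to 1 L: 2.31.
nicotinic acid: 8.16 µmol/L × 123.11 g/mol × 2.31 L ÷ 1000 = 2.321 mg
magnesium chloride hexahydrate: 12.5 mmol/L × 203.3 g/mol × 2.31 L ÷ 1000 = 5.870 g
Tris base: 49.1 mmol/L × 121.14 g/mol × 2.31 L ÷ 1000 = 13.740 g
L-histidine: 0.211 g/L × 2.31 L = 0.487 g
sodium nitrate: 1.49 g/L × 2.31 L = 3.442 g

nicotinic acid 2.321 mg; magnesium chloride hexahydrate 5.870 g; Tris base 13.740 g; L-histidine 0.487 g; sodium nitrate 3.442 g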